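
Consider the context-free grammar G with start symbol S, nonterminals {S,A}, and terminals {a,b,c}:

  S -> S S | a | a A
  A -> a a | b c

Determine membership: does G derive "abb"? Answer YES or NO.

Convert to CNF:
  S -> S S | T0 A | a
  A -> T0 T0 | T1 T2
  T0 -> a
  T1 -> b
  T2 -> c

Fill CYK table bottom-up:
  cell(0,0) a: {S,T0}  orig:{S}
  cell(1,1) b: {T1}  orig:{}
  cell(2,2) b: {T1}  orig:{}
  cell(0,1) ab: ∅
  cell(1,2) bb: ∅
  cell(0,2) abb: ∅

S ∉ T[0,2] ⇒ NO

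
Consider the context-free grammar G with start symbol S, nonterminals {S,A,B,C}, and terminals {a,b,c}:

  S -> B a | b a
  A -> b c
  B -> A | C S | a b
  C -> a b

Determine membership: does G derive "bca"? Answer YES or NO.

Convert to CNF:
  S -> B T2 | T0 T2
  A -> T0 T1
  B -> C S | T0 T1 | T2 T0
  C -> T2 T0
  T0 -> b
  T1 -> c
  T2 -> a

CYK table (by increasing span):
  cell(0,0) b: {T0}  orig:{}
  cell(1,1) c: {T1}  orig:{}
  cell(2,2) a: {T2}  orig:{}
  cell(0,1) bc: {A,B}
  cell(1,2) ca: ∅
  cell(0,2) bca: {S}

S ∈ T[0,2] ⇒ YES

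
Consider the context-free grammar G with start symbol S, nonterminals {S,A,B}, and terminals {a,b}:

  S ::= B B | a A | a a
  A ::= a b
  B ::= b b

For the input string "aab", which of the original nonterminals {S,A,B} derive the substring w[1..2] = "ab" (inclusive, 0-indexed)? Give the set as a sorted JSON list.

Convert to CNF:
  S -> B B | T0 A | T0 T0
  A -> T0 T1
  B -> T1 T1
  T0 -> a
  T1 -> b

Fill CYK table bottom-up, restricted to cells inside w[1..2]:
  cell(1,1) a: {T0}  orig:{}
  cell(2,2) b: {T1}  orig:{}
  cell(1,2) ab: {A}

Original NTs in T[1,2] deriving "ab": ["A"]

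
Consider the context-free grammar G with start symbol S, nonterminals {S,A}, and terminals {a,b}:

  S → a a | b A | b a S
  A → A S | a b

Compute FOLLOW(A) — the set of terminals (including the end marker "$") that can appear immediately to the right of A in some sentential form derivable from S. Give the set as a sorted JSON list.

FIRST sets, iterate to fixpoint:
round 1:
  A via A→a b: +{a}
  S via S→a a: +{a}
  S via S→b A: +{b}
  FIRST[S]={a,b}  FIRST[A]={a}
round 2: (stable)
  FIRST[S]={a,b}  FIRST[A]={a}

Compute FOLLOW by fixpoint:
initialize: $ ∈ FOLLOW(S)
round 1:
  A→A S: FOLLOW(A) ⊇ FIRST(S) = {a,b}; new: +{a,b}
  A→A S: FOLLOW(S) ⊇ FOLLOW(A) ⊇ {a,b}; new: +{a,b}
  S→b A: FOLLOW(A) ⊇ FOLLOW(S) ⊇ {$,a,b}; new: +{$}
  FOLLOW(S)={$,a,b}  FOLLOW(A)={$,a,b}
round 2: — fixpoint
  FOLLOW(S)={$,a,b}  FOLLOW(A)={$,a,b}

FOLLOW(A) = ["$", "a", "b"]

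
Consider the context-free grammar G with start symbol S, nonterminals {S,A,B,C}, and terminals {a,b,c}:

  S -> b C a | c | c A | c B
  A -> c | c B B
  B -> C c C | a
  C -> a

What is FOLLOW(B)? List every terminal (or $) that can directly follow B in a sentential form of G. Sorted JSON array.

FIRST iteration:
iter 1:
  A via A→c: +{c}
  B via B→a: +{a}
  C via C→a: +{a}
  S via S→b C a: +{b}
  S via S→c: +{c}
  FIRST(S)={b,c}  FIRST(A)={c}  FIRST(B)={a}  FIRST(C)={a}
iter 2: (stable)
  FIRST(S)={b,c}  FIRST(A)={c}  FIRST(B)={a}  FIRST(C)={a}

FOLLOW sets:
seed FOLLOW(S) with $
iter 1:
  A→c B B: FOLLOW(B) ⊇ FIRST(B) = {a}; new: +{a}
  B→C c C: FOLLOW(C) ⊇ FIRST(c) = {c}; new: +{c}
  B→C c C: FOLLOW(C) ⊇ FOLLOW(B) ⊇ {a}; new: +{a}
  S→c A: FOLLOW(A) ⊇ FOLLOW(S) ⊇ {$}; new: +{$}
  S→c B: FOLLOW(B) ⊇ FOLLOW(S) ⊇ {$}; new: +{$}
  FOLLOW(S)={$}  FOLLOW(A)={$}  FOLLOW(B)={$,a}  FOLLOW(C)={a,c}
iter 2:
  B→C c C: FOLLOW(C) ⊇ FOLLOW(B) ⊇ {$,a}; new: +{$}
  FOLLOW(S)={$}  FOLLOW(A)={$}  FOLLOW(B)={$,a}  FOLLOW(C)={$,a,c}
iter 3: (stable)
  FOLLOW(S)={$}  FOLLOW(A)={$}  FOLLOW(B)={$,a}  FOLLOW(C)={$,a,c}

FOLLOW(B) = ["$", "a"]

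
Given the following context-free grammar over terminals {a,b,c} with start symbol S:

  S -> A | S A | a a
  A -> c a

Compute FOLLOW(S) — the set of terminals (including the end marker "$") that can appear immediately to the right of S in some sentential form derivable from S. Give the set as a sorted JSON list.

Compute FIRST by fixpoint:
round 1:
  A via A→c a: +{c}
  S via S→A: +{c}
  S via S→a a: +{a}
  FIRST(S)={a,c}  FIRST(A)={c}
round 2: — fixpoint
  FIRST(S)={a,c}  FIRST(A)={c}

Compute FOLLOW by fixpoint:
initialize: $ ∈ FOLLOW(S)
[1]
  S→A: FOLLOW(A) ⊇ FOLLOW(S) ⊇ {$}; new: +{$}
  S→S A: FOLLOW(S) ⊇ FIRST(A) = {c}; new: +{c}
  S→S A: FOLLOW(A) ⊇ FOLLOW(S) ⊇ {$,c}; new: +{c}
  S: {$,c}  A: {$,c}
[2] (no change)
  S: {$,c}  A: {$,c}

FOLLOW(S) = ["$", "c"]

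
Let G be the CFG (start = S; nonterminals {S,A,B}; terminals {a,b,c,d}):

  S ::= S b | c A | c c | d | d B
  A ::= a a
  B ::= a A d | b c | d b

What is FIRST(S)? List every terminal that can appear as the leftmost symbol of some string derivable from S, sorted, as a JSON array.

FIRST iteration:
iter 1:
  A via A→a a: +{a}
  B via B→a A d: +{a}
  B via B→b c: +{b}
  B via B→d b: +{d}
  S via S→c A: +{c}
  S via S→d: +{d}
  S: {c,d}  A: {a}  B: {a,b,d}
iter 2: (no change)
  S: {c,d}  A: {a}  B: {a,b,d}

FIRST(S) = ["c", "d"]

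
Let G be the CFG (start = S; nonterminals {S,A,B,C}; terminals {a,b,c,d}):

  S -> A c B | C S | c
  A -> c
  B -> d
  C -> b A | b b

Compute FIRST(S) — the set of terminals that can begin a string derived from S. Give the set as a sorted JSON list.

Compute FIRST by fixpoint:
[1]
  A via A→c: +{c}
  B via B→d: +{d}
  C via C→b A: +{b}
  S via S→A c B: +{c}
  S via S→C S: +{b}
  S: {b,c}  A: {c}  B: {d}  C: {b}
[2] (no change)
  S: {b,c}  A: {c}  B: {d}  C: {b}

FIRST(S) = ["b", "c"]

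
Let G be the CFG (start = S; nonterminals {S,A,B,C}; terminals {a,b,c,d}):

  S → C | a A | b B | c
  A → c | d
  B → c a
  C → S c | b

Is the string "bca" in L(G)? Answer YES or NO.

Convert to CNF:
  S -> S T0 | T1 A | T2 B | b | c
  A -> c | d
  B -> T0 T1
  C -> S T0 | b
  T0 -> c
  T1 -> a
  T2 -> b

CYK table (by increasing span):
  T[0,0] 'b' = {C,S,T2}  orig:{C,S}
  T[1,1] 'c' = {A,S,T0}  orig:{A,S}
  T[2,2] 'a' = {T1}  orig:{}
  T[0,1] 'bc' = {C,S}
  T[1,2] 'ca' = {B}
  T[0,2] 'bca' = {S}

S ∈ T[0,2] ⇒ YES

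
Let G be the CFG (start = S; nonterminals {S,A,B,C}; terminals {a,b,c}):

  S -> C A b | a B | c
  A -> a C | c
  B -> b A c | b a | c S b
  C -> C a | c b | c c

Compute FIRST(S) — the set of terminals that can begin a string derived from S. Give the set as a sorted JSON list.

FIRST sets, iterate to fixpoint:
[1]
  A via A→a C: +{a}
  A via A→c: +{c}
  B via B→b A c: +{b}
  B via B→c S b: +{c}
  C via C→c b: +{c}
  S via S→C A b: +{c}
  S via S→a B: +{a}
  S: {a,c}  A: {a,c}  B: {b,c}  C: {c}
[2] done
  S: {a,c}  A: {a,c}  B: {b,c}  C: {c}

FIRST(S) = ["a", "c"]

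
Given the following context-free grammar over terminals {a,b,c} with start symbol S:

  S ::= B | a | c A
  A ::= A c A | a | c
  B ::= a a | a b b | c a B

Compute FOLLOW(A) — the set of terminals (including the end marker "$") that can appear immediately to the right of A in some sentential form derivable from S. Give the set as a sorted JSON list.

FIRST iteration:
pass 1:
  A via A→a: +{a}
  A via A→c: +{c}
  B via B→a a: +{a}
  B via B→c a B: +{c}
  S via S→B: +{a,c}
  FIRST[S]={a,c}  FIRST[A]={a,c}  FIRST[B]={a,c}
pass 2: (no change)
  FIRST[S]={a,c}  FIRST[A]={a,c}  FIRST[B]={a,c}

Compute FOLLOW by fixpoint:
FOLLOW(S) := {$}
round 1:
  A→A c A: FOLLOW(A) ⊇ FIRST(c) = {c}; new: +{c}
  S→B: FOLLOW(B) ⊇ FOLLOW(S) ⊇ {$}; new: +{$}
  S→c A: FOLLOW(A) ⊇ FOLLOW(S) ⊇ {$}; new: +{$}
  FOLLOW[S]={$}  FOLLOW[A]={$,c}  FOLLOW[B]={$}
round 2: (stable)
  FOLLOW[S]={$}  FOLLOW[A]={$,c}  FOLLOW[B]={$}

FOLLOW(A) = ["$", "c"]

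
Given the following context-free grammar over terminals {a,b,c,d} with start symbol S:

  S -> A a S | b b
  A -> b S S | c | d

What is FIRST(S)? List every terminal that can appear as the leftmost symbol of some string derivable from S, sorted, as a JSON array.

Compute FIRST by fixpoint:
[1]
  A via A→b S S: +{b}
  A via A→c: +{c}
  A via A→d: +{d}
  S via S→A a S: +{b,c,d}
  S: {b,c,d}  A: {b,c,d}
[2] — fixpoint
  S: {b,c,d}  A: {b,c,d}

FIRST(S) = ["b", "c", "d"]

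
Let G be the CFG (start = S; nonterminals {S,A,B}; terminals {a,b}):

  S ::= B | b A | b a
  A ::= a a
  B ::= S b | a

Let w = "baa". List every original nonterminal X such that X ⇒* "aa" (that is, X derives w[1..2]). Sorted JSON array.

CNF form of G:
  S -> S T1 | T1 A | T1 T0 | a
  A -> T0 T0
  B -> S T1 | a
  T0 -> a
  T1 -> b

Fill CYK table bottom-up — only the sub-triangle for w[1..2]:
  [1..1]={B,S,T0}  "a"  orig:{B,S}
  [2..2]={B,S,T0}  "a"  orig:{B,S}
  [1..2]={A}  "aa"

Original NTs in T[1,2] deriving "aa": ["A"]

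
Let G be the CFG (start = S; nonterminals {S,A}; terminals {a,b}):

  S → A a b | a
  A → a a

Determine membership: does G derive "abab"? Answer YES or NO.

CNF form of G:
  S -> A X2 | a
  A -> T0 T0
  T0 -> a
  T1 -> b
  X2 -> T0 T1

CYK fill:
  cell(0,0) a: {S,T0}  orig:{S}
  cell(1,1) b: {T1}  orig:{}
  cell(2,2) a: {S,T0}  orig:{S}
  cell(3,3) b: {T1}  orig:{}
  cell(0,1) ab: {X2}  orig:{}
  cell(1,2) ba: ∅
  cell(2,3) ab: {X2}  orig:{}
  cell(0,2) aba: ∅
  cell(1,3) bab: ∅
  cell(0,3) abab: ∅

S ∉ T[0,3] ⇒ NO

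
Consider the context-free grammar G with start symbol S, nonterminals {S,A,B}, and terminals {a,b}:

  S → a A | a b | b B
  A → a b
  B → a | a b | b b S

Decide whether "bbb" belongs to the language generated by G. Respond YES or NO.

Convert to CNF:
  S -> T0 A | T0 T1 | T1 B
  A -> T0 T1
  B -> T0 T1 | T1 X2 | a
  T0 -> a
  T1 -> b
  X2 -> T1 S

Fill CYK table bottom-up:
  cell(0,0) b: {T1}  orig:{}
  cell(1,1) b: {T1}  orig:{}
  cell(2,2) b: {T1}  orig:{}
  cell(0,1) bb: ∅
  cell(1,2) bb: ∅
  cell(0,2) bbb: ∅

S ∉ T[0,2] ⇒ NO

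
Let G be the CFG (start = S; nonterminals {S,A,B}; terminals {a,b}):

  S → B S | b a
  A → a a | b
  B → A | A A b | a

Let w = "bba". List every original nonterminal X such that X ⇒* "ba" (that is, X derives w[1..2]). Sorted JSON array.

Convert to CNF:
  S -> B S | T1 T0
  A -> T0 T0 | b
  B -> A X2 | T0 T0 | a | b
  T0 -> a
  T1 -> b
  X2 -> A T1

Fill CYK table bottom-up — only the sub-triangle for w[1..2]:
  [1..1]={A,B,T1}  "b"  orig:{A,B}
  [2..2]={B,T0}  "a"  orig:{B}
  [1..2]={S}  "ba"

Original NTs in T[1,2] deriving "ba": ["S"]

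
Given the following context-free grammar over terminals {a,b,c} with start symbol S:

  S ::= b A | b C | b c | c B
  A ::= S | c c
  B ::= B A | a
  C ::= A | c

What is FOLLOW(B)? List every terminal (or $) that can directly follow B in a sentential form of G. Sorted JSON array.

FIRST sets, iterate to fixpoint:
[1]
  A via A→c c: +{c}
  B via B→a: +{a}
  C via C→A: +{c}
  S via S→b A: +{b}
  S via S→c B: +{c}
  S: {b,c}  A: {c}  B: {a}  C: {c}
[2]
  A via A→S: +{b}
  C via C→A: +{b}
  S: {b,c}  A: {b,c}  B: {a}  C: {b,c}
[3] — fixpoint
  S: {b,c}  A: {b,c}  B: {a}  C: {b,c}

FOLLOW iteration:
initialize: $ ∈ FOLLOW(S)
round 1:
  B→B A: FOLLOW(B) ⊇ FIRST(A) = {b,c}; new: +{b,c}
  B→B A: FOLLOW(A) ⊇ FOLLOW(B) ⊇ {b,c}; new: +{b,c}
  S→b A: FOLLOW(A) ⊇ FOLLOW(S) ⊇ {$}; new: +{$}
  S→b C: FOLLOW(C) ⊇ FOLLOW(S) ⊇ {$}; new: +{$}
  S→c B: FOLLOW(B) ⊇ FOLLOW(S) ⊇ {$}; new: +{$}
  S: {$}  A: {$,b,c}  B: {$,b,c}  C: {$}
round 2:
  A→S: FOLLOW(S) ⊇ FOLLOW(A) ⊇ {$,b,c}; new: +{b,c}
  S→b C: FOLLOW(C) ⊇ FOLLOW(S) ⊇ {$,b,c}; new: +{b,c}
  S: {$,b,c}  A: {$,b,c}  B: {$,b,c}  C: {$,b,c}
round 3: (stable)
  S: {$,b,c}  A: {$,b,c}  B: {$,b,c}  C: {$,b,c}

FOLLOW(B) = ["$", "b", "c"]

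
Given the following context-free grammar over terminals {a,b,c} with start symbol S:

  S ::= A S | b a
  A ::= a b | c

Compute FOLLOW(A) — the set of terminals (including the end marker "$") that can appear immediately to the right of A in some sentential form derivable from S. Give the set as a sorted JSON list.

Compute FIRST by fixpoint:
pass 1:
  A via A→a b: +{a}
  A via A→c: +{c}
  S via S→A S: +{a,c}
  S via S→b a: +{b}
  FIRST(S)={a,b,c}  FIRST(A)={a,c}
pass 2: done
  FIRST(S)={a,b,c}  FIRST(A)={a,c}

FOLLOW iteration:
seed FOLLOW(S) with $
iter 1:
  S→A S: FOLLOW(A) ⊇ FIRST(S) = {a,b,c}; new: +{a,b,c}
  FOLLOW[S]={$}  FOLLOW[A]={a,b,c}
iter 2: done
  FOLLOW[S]={$}  FOLLOW[A]={a,b,c}

FOLLOW(A) = ["a", "b", "c"]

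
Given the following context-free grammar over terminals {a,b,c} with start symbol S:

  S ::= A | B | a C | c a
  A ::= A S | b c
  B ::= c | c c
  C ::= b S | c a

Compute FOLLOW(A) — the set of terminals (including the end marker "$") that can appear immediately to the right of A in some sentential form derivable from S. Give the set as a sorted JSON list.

Compute FIRST by fixpoint:
[1]
  A via A→b c: +{b}
  B via B→c: +{c}
  C via C→b S: +{b}
  C via C→c a: +{c}
  S via S→A: +{b}
  S via S→B: +{c}
  S via S→a C: +{a}
  FIRST(S)={a,b,c}  FIRST(A)={b}  FIRST(B)={c}  FIRST(C)={b,c}
[2] done
  FIRST(S)={a,b,c}  FIRST(A)={b}  FIRST(B)={c}  FIRST(C)={b,c}

Compute FOLLOW by fixpoint:
seed FOLLOW(S) with $
iter 1:
  A→A S: FOLLOW(A) ⊇ FIRST(S) = {a,b,c}; new: +{a,b,c}
  A→A S: FOLLOW(S) ⊇ FOLLOW(A) ⊇ {a,b,c}; new: +{a,b,c}
  S→A: FOLLOW(A) ⊇ FOLLOW(S) ⊇ {$,a,b,c}; new: +{$}
  S→B: FOLLOW(B) ⊇ FOLLOW(S) ⊇ {$,a,b,c}; new: +{$,a,b,c}
  S→a C: FOLLOW(C) ⊇ FOLLOW(S) ⊇ {$,a,b,c}; new: +{$,a,b,c}
  FOLLOW[S]={$,a,b,c}  FOLLOW[A]={$,a,b,c}  FOLLOW[B]={$,a,b,c}  FOLLOW[C]={$,a,b,c}
iter 2: (stable)
  FOLLOW[S]={$,a,b,c}  FOLLOW[A]={$,a,b,c}  FOLLOW[B]={$,a,b,c}  FOLLOW[C]={$,a,b,c}

FOLLOW(A) = ["$", "a", "b", "c"]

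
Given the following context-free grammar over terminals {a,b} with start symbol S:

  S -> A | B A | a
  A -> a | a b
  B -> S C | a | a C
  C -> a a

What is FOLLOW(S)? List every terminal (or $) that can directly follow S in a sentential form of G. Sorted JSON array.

FIRST iteration:
iter 1:
  A via A→a: +{a}
  B via B→a: +{a}
  C via C→a a: +{a}
  S via S→A: +{a}
  FIRST(S)={a}  FIRST(A)={a}  FIRST(B)={a}  FIRST(C)={a}
iter 2: (no change)
  FIRST(S)={a}  FIRST(A)={a}  FIRST(B)={a}  FIRST(C)={a}

FOLLOW sets:
initialize: $ ∈ FOLLOW(S)
round 1:
  B→S C: FOLLOW(S) ⊇ FIRST(C) = {a}; new: +{a}
  S→A: FOLLOW(A) ⊇ FOLLOW(S) ⊇ {$,a}; new: +{$,a}
  S→B A: FOLLOW(B) ⊇ FIRST(A) = {a}; new: +{a}
  FOLLOW[S]={$,a}  FOLLOW[A]={$,a}  FOLLOW[B]={a}  FOLLOW[C]={}
round 2:
  B→S C: FOLLOW(C) ⊇ FOLLOW(B) ⊇ {a}; new: +{a}
  FOLLOW[S]={$,a}  FOLLOW[A]={$,a}  FOLLOW[B]={a}  FOLLOW[C]={a}
round 3: (stable)
  FOLLOW[S]={$,a}  FOLLOW[A]={$,a}  FOLLOW[B]={a}  FOLLOW[C]={a}

FOLLOW(S) = ["$", "a"]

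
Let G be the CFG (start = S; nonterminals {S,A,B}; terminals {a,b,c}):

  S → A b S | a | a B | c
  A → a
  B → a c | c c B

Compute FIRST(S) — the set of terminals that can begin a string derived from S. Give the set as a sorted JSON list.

Compute FIRST by fixpoint:
iter 1:
  A via A→a: +{a}
  B via B→a c: +{a}
  B via B→c c B: +{c}
  S via S→A b S: +{a}
  S via S→c: +{c}
  FIRST[S]={a,c}  FIRST[A]={a}  FIRST[B]={a,c}
iter 2: (stable)
  FIRST[S]={a,c}  FIRST[A]={a}  FIRST[B]={a,c}

FIRST(S) = ["a", "c"]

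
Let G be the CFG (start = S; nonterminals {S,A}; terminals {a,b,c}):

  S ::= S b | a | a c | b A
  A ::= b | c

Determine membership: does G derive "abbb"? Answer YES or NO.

Convert to CNF:
  S -> S T0 | T0 A | T1 T2 | a
  A -> b | c
  T0 -> b
  T1 -> a
  T2 -> c

CYK table (by increasing span):
  T[0,0] 'a' = {S,T1}  orig:{S}
  T[1,1] 'b' = {A,T0}  orig:{A}
  T[2,2] 'b' = {A,T0}  orig:{A}
  T[3,3] 'b' = {A,T0}  orig:{A}
  T[0,1] 'ab' = {S}
  T[1,2] 'bb' = {S}
  T[2,3] 'bb' = {S}
  T[0,2] 'abb' = {S}
  T[1,3] 'bbb' = {S}
  T[0,3] 'abbb' = {S}

S ∈ T[0,3] ⇒ YES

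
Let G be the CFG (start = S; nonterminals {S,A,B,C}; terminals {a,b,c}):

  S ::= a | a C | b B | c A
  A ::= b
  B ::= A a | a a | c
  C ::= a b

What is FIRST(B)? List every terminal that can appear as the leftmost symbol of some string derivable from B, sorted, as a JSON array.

Compute FIRST by fixpoint:
iter 1:
  A via A→b: +{b}
  B via B→A a: +{b}
  B via B→a a: +{a}
  B via B→c: +{c}
  C via C→a b: +{a}
  S via S→a: +{a}
  S via S→b B: +{b}
  S via S→c A: +{c}
  S: {a,b,c}  A: {b}  B: {a,b,c}  C: {a}
iter 2: — fixpoint
  S: {a,b,c}  A: {b}  B: {a,b,c}  C: {a}

FIRST(B) = ["a", "b", "c"]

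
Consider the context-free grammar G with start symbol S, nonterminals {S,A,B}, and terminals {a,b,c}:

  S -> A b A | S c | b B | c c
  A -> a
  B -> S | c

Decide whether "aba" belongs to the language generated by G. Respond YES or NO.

CNF form of G:
  S -> A X3 | S T1 | T0 B | T1 T1
  A -> a
  B -> A X2 | S T1 | T0 B | T1 T1 | c
  T0 -> b
  T1 -> c
  X2 -> T0 A
  X3 -> T0 A

Fill CYK table bottom-up:
  [0..0]={A}  "a"
  [1..1]={T0}  "b"  orig:{}
  [2..2]={A}  "a"
  [0..1]=∅  "ab"
  [1..2]={X2,X3}  "ba"  orig:{}
  [0..2]={B,S}  "aba"

S ∈ T[0,2] ⇒ YES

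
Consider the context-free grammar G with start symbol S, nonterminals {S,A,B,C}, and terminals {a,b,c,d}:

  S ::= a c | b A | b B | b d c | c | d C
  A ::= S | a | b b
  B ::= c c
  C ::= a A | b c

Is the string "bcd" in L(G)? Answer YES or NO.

Convert to CNF:
  S -> T0 T1 | T2 A | T2 B | T2 X5 | T3 C | c
  A -> T0 T1 | T2 A | T2 B | T2 T2 | T2 X4 | T3 C | a | c
  B -> T1 T1
  C -> T0 A | T2 T1
  T0 -> a
  T1 -> c
  T2 -> b
  T3 -> d
  X4 -> T3 T1
  X5 -> T3 T1

CYK fill:
  T[0,0] 'b' = {T2}  orig:{}
  T[1,1] 'c' = {A,S,T1}  orig:{A,S}
  T[2,2] 'd' = {T3}  orig:{}
  T[0,1] 'bc' = {A,C,S}
  T[1,2] 'cd' = ∅
  T[0,2] 'bcd' = ∅

S ∉ T[0,2] ⇒ NO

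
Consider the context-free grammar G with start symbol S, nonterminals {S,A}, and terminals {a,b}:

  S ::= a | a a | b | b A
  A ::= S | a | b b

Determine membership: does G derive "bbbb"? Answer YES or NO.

CNF form of G:
  S -> T0 T0 | T1 A | a | b
  A -> T0 T0 | T1 A | T1 T1 | a | b
  T0 -> a
  T1 -> b

CYK fill:
  cell(0,0) b: {A,S,T1}  orig:{A,S}
  cell(1,1) b: {A,S,T1}  orig:{A,S}
  cell(2,2) b: {A,S,T1}  orig:{A,S}
  cell(3,3) b: {A,S,T1}  orig:{A,S}
  cell(0,1) bb: {A,S}
  cell(1,2) bb: {A,S}
  cell(2,3) bb: {A,S}
  cell(0,2) bbb: {A,S}
  cell(1,3) bbb: {A,S}
  cell(0,3) bbbb: {A,S}

S ∈ T[0,3] ⇒ YES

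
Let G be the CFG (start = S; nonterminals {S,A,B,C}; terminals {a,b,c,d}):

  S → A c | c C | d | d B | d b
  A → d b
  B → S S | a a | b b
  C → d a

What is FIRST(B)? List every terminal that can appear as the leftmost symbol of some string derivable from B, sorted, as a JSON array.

FIRST sets, iterate to fixpoint:
[1]
  A via A→d b: +{d}
  B via B→a a: +{a}
  B via B→b b: +{b}
  C via C→d a: +{d}
  S via S→A c: +{d}
  S via S→c C: +{c}
  FIRST[S]={c,d}  FIRST[A]={d}  FIRST[B]={a,b}  FIRST[C]={d}
[2]
  B via B→S S: +{c,d}
  FIRST[S]={c,d}  FIRST[A]={d}  FIRST[B]={a,b,c,d}  FIRST[C]={d}
[3] (stable)
  FIRST[S]={c,d}  FIRST[A]={d}  FIRST[B]={a,b,c,d}  FIRST[C]={d}

FIRST(B) = ["a", "b", "c", "d"]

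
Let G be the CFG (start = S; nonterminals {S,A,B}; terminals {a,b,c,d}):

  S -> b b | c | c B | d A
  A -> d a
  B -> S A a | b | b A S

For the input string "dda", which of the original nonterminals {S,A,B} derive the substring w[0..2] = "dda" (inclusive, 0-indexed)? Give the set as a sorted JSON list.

CNF form of G:
  S -> T0 A | T2 T2 | T3 B | c
  A -> T0 T1
  B -> S X4 | T2 X5 | b
  T0 -> d
  T1 -> a
  T2 -> b
  T3 -> c
  X4 -> A T1
  X5 -> A S

CYK table (by increasing span) (cells [i..j] with 0 ≤ i ≤ j ≤ 2 only):
  cell(0,0) d: {T0}  orig:{}
  cell(1,1) d: {T0}  orig:{}
  cell(2,2) a: {T1}  orig:{}
  cell(0,1) dd: ∅
  cell(1,2) da: {A}
  cell(0,2) dda: {S}

Original NTs in T[0,2] deriving "dda": ["S"]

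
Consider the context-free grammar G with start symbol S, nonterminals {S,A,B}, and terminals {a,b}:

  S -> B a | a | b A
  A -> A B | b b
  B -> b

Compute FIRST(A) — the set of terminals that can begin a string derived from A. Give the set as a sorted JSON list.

FIRST sets, iterate to fixpoint:
round 1:
  A via A→b b: +{b}
  B via B→b: +{b}
  S via S→B a: +{b}
  S via S→a: +{a}
  S: {a,b}  A: {b}  B: {b}
round 2: (no change)
  S: {a,b}  A: {b}  B: {b}

FIRST(A) = ["b"]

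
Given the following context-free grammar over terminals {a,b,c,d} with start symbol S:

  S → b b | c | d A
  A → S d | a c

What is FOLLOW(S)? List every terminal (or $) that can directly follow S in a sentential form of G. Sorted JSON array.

Compute FIRST by fixpoint:
round 1:
  A via A→a c: +{a}
  S via S→b b: +{b}
  S via S→c: +{c}
  S via S→d A: +{d}
  FIRST(S)={b,c,d}  FIRST(A)={a}
round 2:
  A via A→S d: +{b,c,d}
  FIRST(S)={b,c,d}  FIRST(A)={a,b,c,d}
round 3: (stable)
  FIRST(S)={b,c,d}  FIRST(A)={a,b,c,d}

Compute FOLLOW by fixpoint:
FOLLOW(S) := {$}
iter 1:
  A→S d: FOLLOW(S) ⊇ FIRST(d) = {d}; new: +{d}
  S→d A: FOLLOW(A) ⊇ FOLLOW(S) ⊇ {$,d}; new: +{$,d}
  FOLLOW[S]={$,d}  FOLLOW[A]={$,d}
iter 2: (no change)
  FOLLOW[S]={$,d}  FOLLOW[A]={$,d}

FOLLOW(S) = ["$", "d"]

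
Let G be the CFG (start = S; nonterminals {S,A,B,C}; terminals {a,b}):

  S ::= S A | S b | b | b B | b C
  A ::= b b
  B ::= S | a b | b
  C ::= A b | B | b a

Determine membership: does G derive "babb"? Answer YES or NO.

Convert to CNF:
  S -> S A | S T0 | T0 B | T0 C | b
  A -> T0 T0
  B -> S A | S T0 | T0 B | T0 C | T1 T0 | b
  C -> A T0 | S A | S T0 | T0 B | T0 C | T0 T1 | T1 T0 | b
  T0 -> b
  T1 -> a

CYK fill:
  cell(0,0) b: {B,C,S,T0}  orig:{B,C,S}
  cell(1,1) a: {T1}  orig:{}
  cell(2,2) b: {B,C,S,T0}  orig:{B,C,S}
  cell(3,3) b: {B,C,S,T0}  orig:{B,C,S}
  cell(0,1) ba: {C}
  cell(1,2) ab: {B,C}
  cell(2,3) bb: {A,B,C,S}
  cell(0,2) bab: {B,C,S}
  cell(1,3) abb: ∅
  cell(0,3) babb: {B,C,S}

S ∈ T[0,3] ⇒ YES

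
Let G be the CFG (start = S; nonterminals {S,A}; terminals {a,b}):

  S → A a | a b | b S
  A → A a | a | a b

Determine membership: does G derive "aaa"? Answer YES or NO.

Convert to CNF:
  S -> A T0 | T0 T1 | T1 S
  A -> A T0 | T0 T1 | a
  T0 -> a
  T1 -> b

CYK fill:
  cell(0,0) a: {A,T0}  orig:{A}
  cell(1,1) a: {A,T0}  orig:{A}
  cell(2,2) a: {A,T0}  orig:{A}
  cell(0,1) aa: {A,S}
  cell(1,2) aa: {A,S}
  cell(0,2) aaa: {A,S}

S ∈ T[0,2] ⇒ YES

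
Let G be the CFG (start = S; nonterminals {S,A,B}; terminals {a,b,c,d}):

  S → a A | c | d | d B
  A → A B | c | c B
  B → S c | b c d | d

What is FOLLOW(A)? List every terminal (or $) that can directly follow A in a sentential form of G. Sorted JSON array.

FIRST sets, iterate to fixpoint:
[1]
  A via A→c: +{c}
  B via B→b c d: +{b}
  B via B→d: +{d}
  S via S→a A: +{a}
  S via S→c: +{c}
  S via S→d: +{d}
  S: {a,c,d}  A: {c}  B: {b,d}
[2]
  B via B→S c: +{a,c}
  S: {a,c,d}  A: {c}  B: {a,b,c,d}
[3] (stable)
  S: {a,c,d}  A: {c}  B: {a,b,c,d}

FOLLOW sets:
seed FOLLOW(S) with $
round 1:
  A→A B: FOLLOW(A) ⊇ FIRST(B) = {a,b,c,d}; new: +{a,b,c,d}
  A→A B: FOLLOW(B) ⊇ FOLLOW(A) ⊇ {a,b,c,d}; new: +{a,b,c,d}
  B→S c: FOLLOW(S) ⊇ FIRST(c) = {c}; new: +{c}
  S→a A: FOLLOW(A) ⊇ FOLLOW(S) ⊇ {$,c}; new: +{$}
  S→d B: FOLLOW(B) ⊇ FOLLOW(S) ⊇ {$,c}; new: +{$}
  FOLLOW[S]={$,c}  FOLLOW[A]={$,a,b,c,d}  FOLLOW[B]={$,a,b,c,d}
round 2: — fixpoint
  FOLLOW[S]={$,c}  FOLLOW[A]={$,a,b,c,d}  FOLLOW[B]={$,a,b,c,d}

FOLLOW(A) = ["$", "a", "b", "c", "d"]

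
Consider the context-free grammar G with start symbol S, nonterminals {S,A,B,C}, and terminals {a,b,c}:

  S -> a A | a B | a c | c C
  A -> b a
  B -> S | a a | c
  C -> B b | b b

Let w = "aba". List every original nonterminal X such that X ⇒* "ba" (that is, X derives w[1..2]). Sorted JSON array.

CNF form of G:
  S -> T1 A | T1 B | T1 T2 | T2 C
  A -> T0 T1
  B -> T1 A | T1 B | T1 T1 | T1 T2 | T2 C | c
  C -> B T0 | T0 T0
  T0 -> b
  T1 -> a
  T2 -> c

CYK fill, restricted to cells inside w[1..2]:
  T[1,1] 'b' = {T0}  orig:{}
  T[2,2] 'a' = {T1}  orig:{}
  T[1,2] 'ba' = {A}

Original NTs in T[1,2] deriving "ba": ["A"]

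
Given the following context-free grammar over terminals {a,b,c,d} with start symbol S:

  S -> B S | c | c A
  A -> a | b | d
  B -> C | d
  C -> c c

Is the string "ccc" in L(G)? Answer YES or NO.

CNF form of G:
  S -> B S | T0 A | c
  A -> a | b | d
  B -> T0 T0 | d
  C -> T0 T0
  T0 -> c

CYK table (by increasing span):
  cell(0,0) c: {S,T0}  orig:{S}
  cell(1,1) c: {S,T0}  orig:{S}
  cell(2,2) c: {S,T0}  orig:{S}
  cell(0,1) cc: {B,C}
  cell(1,2) cc: {B,C}
  cell(0,2) ccc: {S}

S ∈ T[0,2] ⇒ YES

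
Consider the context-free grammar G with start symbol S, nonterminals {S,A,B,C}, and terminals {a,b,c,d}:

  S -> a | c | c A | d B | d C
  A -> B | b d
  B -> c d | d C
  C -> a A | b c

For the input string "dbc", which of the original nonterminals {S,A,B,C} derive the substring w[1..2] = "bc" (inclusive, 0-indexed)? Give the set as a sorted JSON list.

Convert to CNF:
  S -> T1 B | T1 C | T2 A | a | c
  A -> T0 T1 | T1 C | T2 T1
  B -> T1 C | T2 T1
  C -> T0 T2 | T3 A
  T0 -> b
  T1 -> d
  T2 -> c
  T3 -> a

CYK table (by increasing span), restricted to cells inside w[1..2]:
  cell(1,1) b: {T0}  orig:{}
  cell(2,2) c: {S,T2}  orig:{S}
  cell(1,2) bc: {C}

Original NTs in T[1,2] deriving "bc": ["C"]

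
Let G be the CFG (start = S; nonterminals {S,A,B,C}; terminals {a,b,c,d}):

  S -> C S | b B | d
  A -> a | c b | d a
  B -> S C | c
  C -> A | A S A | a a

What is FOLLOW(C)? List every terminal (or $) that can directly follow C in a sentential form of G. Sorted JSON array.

Compute FIRST by fixpoint:
round 1:
  A via A→a: +{a}
  A via A→c b: +{c}
  A via A→d a: +{d}
  B via B→c: +{c}
  C via C→A: +{a,c,d}
  S via S→C S: +{a,c,d}
  S via S→b B: +{b}
  FIRST[S]={a,b,c,d}  FIRST[A]={a,c,d}  FIRST[B]={c}  FIRST[C]={a,c,d}
round 2:
  B via B→S C: +{a,b,d}
  FIRST[S]={a,b,c,d}  FIRST[A]={a,c,d}  FIRST[B]={a,b,c,d}  FIRST[C]={a,c,d}
round 3: (no change)
  FIRST[S]={a,b,c,d}  FIRST[A]={a,c,d}  FIRST[B]={a,b,c,d}  FIRST[C]={a,c,d}

FOLLOW sets:
initialize: $ ∈ FOLLOW(S)
iter 1:
  B→S C: FOLLOW(S) ⊇ FIRST(C) = {a,c,d}; new: +{a,c,d}
  C→A S A: FOLLOW(A) ⊇ FIRST(S) = {a,b,c,d}; new: +{a,b,c,d}
  S→C S: FOLLOW(C) ⊇ FIRST(S) = {a,b,c,d}; new: +{a,b,c,d}
  S→b B: FOLLOW(B) ⊇ FOLLOW(S) ⊇ {$,a,c,d}; new: +{$,a,c,d}
  FOLLOW[S]={$,a,c,d}  FOLLOW[A]={a,b,c,d}  FOLLOW[B]={$,a,c,d}  FOLLOW[C]={a,b,c,d}
iter 2:
  B→S C: FOLLOW(C) ⊇ FOLLOW(B) ⊇ {$,a,c,d}; new: +{$}
  C→A: FOLLOW(A) ⊇ FOLLOW(C) ⊇ {$,a,b,c,d}; new: +{$}
  FOLLOW[S]={$,a,c,d}  FOLLOW[A]={$,a,b,c,d}  FOLLOW[B]={$,a,c,d}  FOLLOW[C]={$,a,b,c,d}
iter 3: done
  FOLLOW[S]={$,a,c,d}  FOLLOW[A]={$,a,b,c,d}  FOLLOW[B]={$,a,c,d}  FOLLOW[C]={$,a,b,c,d}

FOLLOW(C) = ["$", "a", "b", "c", "d"]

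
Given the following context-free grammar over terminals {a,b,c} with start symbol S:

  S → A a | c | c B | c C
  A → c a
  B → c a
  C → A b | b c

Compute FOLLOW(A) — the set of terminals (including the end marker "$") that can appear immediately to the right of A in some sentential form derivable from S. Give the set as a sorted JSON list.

Compute FIRST by fixpoint:
[1]
  A via A→c a: +{c}
  B via B→c a: +{c}
  C via C→A b: +{c}
  C via C→b c: +{b}
  S via S→A a: +{c}
  S: {c}  A: {c}  B: {c}  C: {b,c}
[2] (stable)
  S: {c}  A: {c}  B: {c}  C: {b,c}

FOLLOW sets:
seed FOLLOW(S) with $
round 1:
  C→A b: FOLLOW(A) ⊇ FIRST(b) = {b}; new: +{b}
  S→A a: FOLLOW(A) ⊇ FIRST(a) = {a}; new: +{a}
  S→c B: FOLLOW(B) ⊇ FOLLOW(S) ⊇ {$}; new: +{$}
  S→c C: FOLLOW(C) ⊇ FOLLOW(S) ⊇ {$}; new: +{$}
  FOLLOW[S]={$}  FOLLOW[A]={a,b}  FOLLOW[B]={$}  FOLLOW[C]={$}
round 2: (no change)
  FOLLOW[S]={$}  FOLLOW[A]={a,b}  FOLLOW[B]={$}  FOLLOW[C]={$}

FOLLOW(A) = ["a", "b"]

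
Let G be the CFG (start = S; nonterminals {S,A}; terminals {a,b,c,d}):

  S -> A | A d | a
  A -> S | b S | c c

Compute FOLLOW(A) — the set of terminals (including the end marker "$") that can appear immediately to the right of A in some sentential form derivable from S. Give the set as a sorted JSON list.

FIRST sets, iterate to fixpoint:
[1]
  A via A→b S: +{b}
  A via A→c c: +{c}
  S via S→A: +{b,c}
  S via S→a: +{a}
  FIRST(S)={a,b,c}  FIRST(A)={b,c}
[2]
  A via A→S: +{a}
  FIRST(S)={a,b,c}  FIRST(A)={a,b,c}
[3] (no change)
  FIRST(S)={a,b,c}  FIRST(A)={a,b,c}

FOLLOW iteration:
initialize: $ ∈ FOLLOW(S)
pass 1:
  S→A: FOLLOW(A) ⊇ FOLLOW(S) ⊇ {$}; new: +{$}
  S→A d: FOLLOW(A) ⊇ FIRST(d) = {d}; new: +{d}
  S: {$}  A: {$,d}
pass 2:
  A→S: FOLLOW(S) ⊇ FOLLOW(A) ⊇ {$,d}; new: +{d}
  S: {$,d}  A: {$,d}
pass 3: (stable)
  S: {$,d}  A: {$,d}

FOLLOW(A) = ["$", "d"]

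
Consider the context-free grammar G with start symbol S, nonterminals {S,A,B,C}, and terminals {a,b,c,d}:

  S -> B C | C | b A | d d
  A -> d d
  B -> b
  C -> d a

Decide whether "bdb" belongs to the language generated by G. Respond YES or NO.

Convert to CNF:
  S -> B C | T0 T0 | T0 T1 | T2 A
  A -> T0 T0
  B -> b
  C -> T0 T1
  T0 -> d
  T1 -> a
  T2 -> b

CYK fill:
  [0..0]={B,T2}  "b"  orig:{B}
  [1..1]={T0}  "d"  orig:{}
  [2..2]={B,T2}  "b"  orig:{B}
  [0..1]=∅  "bd"
  [1..2]=∅  "db"
  [0..2]=∅  "bdb"

S ∉ T[0,2] ⇒ NO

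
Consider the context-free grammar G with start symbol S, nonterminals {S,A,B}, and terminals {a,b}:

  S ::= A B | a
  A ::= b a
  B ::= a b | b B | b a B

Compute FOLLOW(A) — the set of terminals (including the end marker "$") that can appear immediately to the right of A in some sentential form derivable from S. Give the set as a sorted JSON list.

FIRST iteration:
[1]
  A via A→b a: +{b}
  B via B→a b: +{a}
  B via B→b B: +{b}
  S via S→A B: +{b}
  S via S→a: +{a}
  FIRST[S]={a,b}  FIRST[A]={b}  FIRST[B]={a,b}
[2] (stable)
  FIRST[S]={a,b}  FIRST[A]={b}  FIRST[B]={a,b}

Compute FOLLOW by fixpoint:
initialize: $ ∈ FOLLOW(S)
iter 1:
  S→A B: FOLLOW(A) ⊇ FIRST(B) = {a,b}; new: +{a,b}
  S→A B: FOLLOW(B) ⊇ FOLLOW(S) ⊇ {$}; new: +{$}
  FOLLOW[S]={$}  FOLLOW[A]={a,b}  FOLLOW[B]={$}
iter 2: (stable)
  FOLLOW[S]={$}  FOLLOW[A]={a,b}  FOLLOW[B]={$}

FOLLOW(A) = ["a", "b"]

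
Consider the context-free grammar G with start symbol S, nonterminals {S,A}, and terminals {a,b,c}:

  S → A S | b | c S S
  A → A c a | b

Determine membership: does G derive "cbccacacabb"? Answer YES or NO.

Convert to CNF:
  S -> A S | T0 X3 | b
  A -> A X2 | b
  T0 -> c
  T1 -> a
  X2 -> T0 T1
  X3 -> S S

CYK fill:
  cell(0,0) c: {T0}  orig:{}
  cell(1,1) b: {A,S}
  cell(2,2) c: {T0}  orig:{}
  cell(3,3) c: {T0}  orig:{}
  cell(4,4) a: {T1}  orig:{}
  cell(5,5) c: {T0}  orig:{}
  cell(6,6) a: {T1}  orig:{}
  cell(7,7) c: {T0}  orig:{}
  cell(8,8) a: {T1}  orig:{}
  cell(9,9) b: {A,S}
  cell(10,10) b: {A,S}
  cell(0,1) cb: ∅
  cell(1,2) bc: ∅
  cell(2,3) cc: ∅
  cell(3,4) ca: {X2}  orig:{}
  cell(4,5) ac: ∅
  cell(5,6) ca: {X2}  orig:{}
  cell(6,7) ac: ∅
  cell(7,8) ca: {X2}  orig:{}
  cell(8,9) ab: ∅
  cell(9,10) bb: {S,X3}  orig:{S}
  cell(0,2) cbc: ∅
  cell(1,3) bcc: ∅
  cell(2,4) cca: ∅
  cell(3,5) cac: ∅
  cell(4,6) aca: ∅
  cell(5,7) cac: ∅
  cell(6,8) aca: ∅
  cell(7,9) cab: ∅
  cell(8,10) abb: ∅
  cell(0,3) cbcc: ∅
  cell(1,4) bcca: ∅
  cell(2,5) ccac: ∅
  cell(3,6) caca: ∅
  cell(4,7) acac: ∅
  cell(5,8) caca: ∅
  cell(6,9) acab: ∅
  cell(7,10) cabb: ∅
  cell(0,4) cbcca: ∅
  cell(1,5) bccac: ∅
  cell(2,6) ccaca: ∅
  cell(3,7) cacac: ∅
  cell(4,8) acaca: ∅
  cell(5,9) cacab: ∅
  cell(6,10) acabb: ∅
  cell(0,5) cbccac: ∅
  cell(1,6) bccaca: ∅
  cell(2,7) ccacac: ∅
  cell(3,8) cacaca: ∅
  cell(4,9) acacab: ∅
  cell(5,10) cacabb: ∅
  cell(0,6) cbccaca: ∅
  cell(1,7) bccacac: ∅
  cell(2,8) ccacaca: ∅
  cell(3,9) cacacab: ∅
  cell(4,10) acacabb: ∅
  cell(0,7) cbccacac: ∅
  cell(1,8) bccacaca: ∅
  cell(2,9) ccacacab: ∅
  cell(3,10) cacacabb: ∅
  cell(0,8) cbccacaca: ∅
  cell(1,9) bccacacab: ∅
  cell(2,10) ccacacabb: ∅
  cell(0,9) cbccacacab: ∅
  cell(1,10) bccacacabb: ∅
  cell(0,10) cbccacacabb: ∅

S ∉ T[0,10] ⇒ NO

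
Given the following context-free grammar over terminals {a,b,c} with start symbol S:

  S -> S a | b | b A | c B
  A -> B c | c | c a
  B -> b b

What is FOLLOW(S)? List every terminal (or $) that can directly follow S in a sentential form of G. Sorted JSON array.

FIRST sets, iterate to fixpoint:
pass 1:
  A via A→c: +{c}
  B via B→b b: +{b}
  S via S→b: +{b}
  S via S→c B: +{c}
  FIRST[S]={b,c}  FIRST[A]={c}  FIRST[B]={b}
pass 2:
  A via A→B c: +{b}
  FIRST[S]={b,c}  FIRST[A]={b,c}  FIRST[B]={b}
pass 3: (no change)
  FIRST[S]={b,c}  FIRST[A]={b,c}  FIRST[B]={b}

FOLLOW sets:
seed FOLLOW(S) with $
[1]
  A→B c: FOLLOW(B) ⊇ FIRST(c) = {c}; new: +{c}
  S→S a: FOLLOW(S) ⊇ FIRST(a) = {a}; new: +{a}
  S→b A: FOLLOW(A) ⊇ FOLLOW(S) ⊇ {$,a}; new: +{$,a}
  S→c B: FOLLOW(B) ⊇ FOLLOW(S) ⊇ {$,a}; new: +{$,a}
  FOLLOW[S]={$,a}  FOLLOW[A]={$,a}  FOLLOW[B]={$,a,c}
[2] (no change)
  FOLLOW[S]={$,a}  FOLLOW[A]={$,a}  FOLLOW[B]={$,a,c}

FOLLOW(S) = ["$", "a"]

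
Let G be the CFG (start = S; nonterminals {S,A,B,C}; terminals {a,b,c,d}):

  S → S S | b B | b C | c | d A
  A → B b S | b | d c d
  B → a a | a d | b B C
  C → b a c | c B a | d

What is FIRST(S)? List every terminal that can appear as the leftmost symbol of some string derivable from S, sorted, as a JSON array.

FIRST iteration:
round 1:
  A via A→b: +{b}
  A via A→d c d: +{d}
  B via B→a a: +{a}
  B via B→b B C: +{b}
  C via C→b a c: +{b}
  C via C→c B a: +{c}
  C via C→d: +{d}
  S via S→b B: +{b}
  S via S→c: +{c}
  S via S→d A: +{d}
  FIRST[S]={b,c,d}  FIRST[A]={b,d}  FIRST[B]={a,b}  FIRST[C]={b,c,d}
round 2:
  A via A→B b S: +{a}
  FIRST[S]={b,c,d}  FIRST[A]={a,b,d}  FIRST[B]={a,b}  FIRST[C]={b,c,d}
round 3: (stable)
  FIRST[S]={b,c,d}  FIRST[A]={a,b,d}  FIRST[B]={a,b}  FIRST[C]={b,c,d}

FIRST(S) = ["b", "c", "d"]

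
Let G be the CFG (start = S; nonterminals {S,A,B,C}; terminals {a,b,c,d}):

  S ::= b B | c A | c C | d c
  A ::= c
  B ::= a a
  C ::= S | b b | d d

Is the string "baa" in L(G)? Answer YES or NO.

CNF form of G:
  S -> T1 B | T2 A | T2 C | T3 T2
  A -> c
  B -> T0 T0
  C -> T1 B | T1 T1 | T2 A | T2 C | T3 T2 | T3 T3
  T0 -> a
  T1 -> b
  T2 -> c
  T3 -> d

CYK table (by increasing span):
  [0..0]={T1}  "b"  orig:{}
  [1..1]={T0}  "a"  orig:{}
  [2..2]={T0}  "a"  orig:{}
  [0..1]=∅  "ba"
  [1..2]={B}  "aa"
  [0..2]={C,S}  "baa"

S ∈ T[0,2] ⇒ YES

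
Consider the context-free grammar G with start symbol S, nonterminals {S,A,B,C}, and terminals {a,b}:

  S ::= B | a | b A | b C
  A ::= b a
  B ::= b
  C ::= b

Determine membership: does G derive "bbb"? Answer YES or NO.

Convert to CNF:
  S -> T0 A | T0 C | a | b
  A -> T0 T1
  B -> b
  C -> b
  T0 -> b
  T1 -> a

Fill CYK table bottom-up:
  [0..0]={B,C,S,T0}  "b"  orig:{B,C,S}
  [1..1]={B,C,S,T0}  "b"  orig:{B,C,S}
  [2..2]={B,C,S,T0}  "b"  orig:{B,C,S}
  [0..1]={S}  "bb"
  [1..2]={S}  "bb"
  [0..2]=∅  "bbb"

S ∉ T[0,2] ⇒ NO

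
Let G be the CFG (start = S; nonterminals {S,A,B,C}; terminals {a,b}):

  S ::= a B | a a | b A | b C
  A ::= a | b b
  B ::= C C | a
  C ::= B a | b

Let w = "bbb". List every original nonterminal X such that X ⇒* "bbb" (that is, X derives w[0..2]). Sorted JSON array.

Convert to CNF:
  S -> T0 A | T0 C | T1 B | T1 T1
  A -> T0 T0 | a
  B -> C C | a
  C -> B T1 | b
  T0 -> b
  T1 -> a

CYK fill — only the sub-triangle for w[0..2]:
  cell(0,0) b: {C,T0}  orig:{C}
  cell(1,1) b: {C,T0}  orig:{C}
  cell(2,2) b: {C,T0}  orig:{C}
  cell(0,1) bb: {A,B,S}
  cell(1,2) bb: {A,B,S}
  cell(0,2) bbb: {S}

Original NTs in T[0,2] deriving "bbb": ["S"]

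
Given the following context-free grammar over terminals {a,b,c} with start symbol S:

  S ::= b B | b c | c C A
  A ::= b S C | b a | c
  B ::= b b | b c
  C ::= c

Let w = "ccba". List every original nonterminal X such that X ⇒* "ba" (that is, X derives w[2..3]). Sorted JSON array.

CNF form of G:
  S -> T0 B | T0 T2 | T2 X4
  A -> T0 T1 | T0 X3 | c
  B -> T0 T0 | T0 T2
  C -> c
  T0 -> b
  T1 -> a
  T2 -> c
  X3 -> S C
  X4 -> C A

CYK fill, restricted to cells inside w[2..3]:
  T[2,2] 'b' = {T0}  orig:{}
  T[3,3] 'a' = {T1}  orig:{}
  T[2,3] 'ba' = {A}

Original NTs in T[2,3] deriving "ba": ["A"]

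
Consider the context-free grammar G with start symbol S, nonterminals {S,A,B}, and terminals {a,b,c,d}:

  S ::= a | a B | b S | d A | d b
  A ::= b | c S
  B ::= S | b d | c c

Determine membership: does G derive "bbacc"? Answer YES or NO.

CNF form of G:
  S -> T1 B | T2 S | T3 A | T3 T2 | a
  A -> T0 S | b
  B -> T0 T0 | T1 B | T2 S | T2 T3 | T3 A | T3 T2 | a
  T0 -> c
  T1 -> a
  T2 -> b
  T3 -> d

CYK fill:
  cell(0,0) b: {A,T2}  orig:{A}
  cell(1,1) b: {A,T2}  orig:{A}
  cell(2,2) a: {B,S,T1}  orig:{B,S}
  cell(3,3) c: {T0}  orig:{}
  cell(4,4) c: {T0}  orig:{}
  cell(0,1) bb: ∅
  cell(1,2) ba: {B,S}
  cell(2,3) ac: ∅
  cell(3,4) cc: {B}
  cell(0,2) bba: {B,S}
  cell(1,3) bac: ∅
  cell(2,4) acc: {B,S}
  cell(0,3) bbac: ∅
  cell(1,4) bacc: {B,S}
  cell(0,4) bbacc: {B,S}

S ∈ T[0,4] ⇒ YES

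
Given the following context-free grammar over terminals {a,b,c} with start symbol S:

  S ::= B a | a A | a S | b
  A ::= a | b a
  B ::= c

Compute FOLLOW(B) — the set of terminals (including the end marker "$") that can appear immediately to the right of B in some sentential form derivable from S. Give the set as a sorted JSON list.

FIRST sets, iterate to fixpoint:
round 1:
  A via A→a: +{a}
  A via A→b a: +{b}
  B via B→c: +{c}
  S via S→B a: +{c}
  S via S→a A: +{a}
  S via S→b: +{b}
  FIRST[S]={a,b,c}  FIRST[A]={a,b}  FIRST[B]={c}
round 2: — fixpoint
  FIRST[S]={a,b,c}  FIRST[A]={a,b}  FIRST[B]={c}

Compute FOLLOW by fixpoint:
seed FOLLOW(S) with $
[1]
  S→B a: FOLLOW(B) ⊇ FIRST(a) = {a}; new: +{a}
  S→a A: FOLLOW(A) ⊇ FOLLOW(S) ⊇ {$}; new: +{$}
  S: {$}  A: {$}  B: {a}
[2] (no change)
  S: {$}  A: {$}  B: {a}

FOLLOW(B) = ["a"]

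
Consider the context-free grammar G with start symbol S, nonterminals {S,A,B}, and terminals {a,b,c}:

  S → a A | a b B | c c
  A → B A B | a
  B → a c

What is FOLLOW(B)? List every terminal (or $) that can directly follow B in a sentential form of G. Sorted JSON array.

FIRST iteration:
iter 1:
  A via A→a: +{a}
  B via B→a c: +{a}
  S via S→a A: +{a}
  S via S→c c: +{c}
  S: {a,c}  A: {a}  B: {a}
iter 2: — fixpoint
  S: {a,c}  A: {a}  B: {a}

FOLLOW iteration:
FOLLOW(S) := {$}
[1]
  A→B A B: FOLLOW(B) ⊇ FIRST(A) = {a}; new: +{a}
  A→B A B: FOLLOW(A) ⊇ FIRST(B) = {a}; new: +{a}
  S→a A: FOLLOW(A) ⊇ FOLLOW(S) ⊇ {$}; new: +{$}
  S→a b B: FOLLOW(B) ⊇ FOLLOW(S) ⊇ {$}; new: +{$}
  FOLLOW[S]={$}  FOLLOW[A]={$,a}  FOLLOW[B]={$,a}
[2] — fixpoint
  FOLLOW[S]={$}  FOLLOW[A]={$,a}  FOLLOW[B]={$,a}

FOLLOW(B) = ["$", "a"]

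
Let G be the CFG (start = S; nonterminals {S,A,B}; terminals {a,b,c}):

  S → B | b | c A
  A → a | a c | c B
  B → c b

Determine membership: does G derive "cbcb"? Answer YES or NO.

CNF form of G:
  S -> T1 A | T1 T2 | b
  A -> T0 T1 | T1 B | a
  B -> T1 T2
  T0 -> a
  T1 -> c
  T2 -> b

CYK fill:
  T[0,0] 'c' = {T1}  orig:{}
  T[1,1] 'b' = {S,T2}  orig:{S}
  T[2,2] 'c' = {T1}  orig:{}
  T[3,3] 'b' = {S,T2}  orig:{S}
  T[0,1] 'cb' = {B,S}
  T[1,2] 'bc' = ∅
  T[2,3] 'cb' = {B,S}
  T[0,2] 'cbc' = ∅
  T[1,3] 'bcb' = ∅
  T[0,3] 'cbcb' = ∅

S ∉ T[0,3] ⇒ NO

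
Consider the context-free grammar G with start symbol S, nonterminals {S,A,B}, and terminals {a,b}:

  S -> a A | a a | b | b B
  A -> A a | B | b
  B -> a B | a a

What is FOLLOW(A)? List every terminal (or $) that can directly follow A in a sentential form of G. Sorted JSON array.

FIRST iteration:
[1]
  A via A→b: +{b}
  B via B→a B: +{a}
  S via S→a A: +{a}
  S via S→b: +{b}
  FIRST(S)={a,b}  FIRST(A)={b}  FIRST(B)={a}
[2]
  A via A→B: +{a}
  FIRST(S)={a,b}  FIRST(A)={a,b}  FIRST(B)={a}
[3] (stable)
  FIRST(S)={a,b}  FIRST(A)={a,b}  FIRST(B)={a}

FOLLOW iteration:
seed FOLLOW(S) with $
round 1:
  A→A a: FOLLOW(A) ⊇ FIRST(a) = {a}; new: +{a}
  A→B: FOLLOW(B) ⊇ FOLLOW(A) ⊇ {a}; new: +{a}
  S→a A: FOLLOW(A) ⊇ FOLLOW(S) ⊇ {$}; new: +{$}
  S→b B: FOLLOW(B) ⊇ FOLLOW(S) ⊇ {$}; new: +{$}
  FOLLOW(S)={$}  FOLLOW(A)={$,a}  FOLLOW(B)={$,a}
round 2: — fixpoint
  FOLLOW(S)={$}  FOLLOW(A)={$,a}  FOLLOW(B)={$,a}

FOLLOW(A) = ["$", "a"]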